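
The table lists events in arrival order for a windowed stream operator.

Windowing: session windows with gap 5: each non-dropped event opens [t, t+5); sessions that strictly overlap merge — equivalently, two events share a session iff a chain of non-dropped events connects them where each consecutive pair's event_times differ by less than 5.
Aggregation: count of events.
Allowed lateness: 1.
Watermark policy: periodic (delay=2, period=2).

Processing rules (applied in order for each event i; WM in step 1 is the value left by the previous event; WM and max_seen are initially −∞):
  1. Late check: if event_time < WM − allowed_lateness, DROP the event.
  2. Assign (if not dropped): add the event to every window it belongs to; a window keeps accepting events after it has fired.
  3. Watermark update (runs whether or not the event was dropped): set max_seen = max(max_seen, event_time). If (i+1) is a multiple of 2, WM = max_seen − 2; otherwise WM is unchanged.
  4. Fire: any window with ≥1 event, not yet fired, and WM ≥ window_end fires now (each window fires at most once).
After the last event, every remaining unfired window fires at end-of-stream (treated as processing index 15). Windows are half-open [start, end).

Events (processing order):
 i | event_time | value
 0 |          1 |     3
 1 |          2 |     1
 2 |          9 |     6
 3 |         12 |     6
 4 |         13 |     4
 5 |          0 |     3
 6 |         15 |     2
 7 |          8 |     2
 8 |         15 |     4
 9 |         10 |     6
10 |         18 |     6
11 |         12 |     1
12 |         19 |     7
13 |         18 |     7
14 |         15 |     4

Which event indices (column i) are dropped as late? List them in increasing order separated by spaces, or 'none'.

i=0 t=1 v=3: → [1,6); WM=−∞
i=1 t=2 v=1: → [1,7); WM=0
i=2 t=9 v=6: → [9,14); WM=0
i=3 t=12 v=6: → [9,17); WM=10
i=4 t=13 v=4: → [9,18); WM=10
i=5 t=0 v=3: DROP (t<10-1); WM=11
i=6 t=15 v=2: → [9,20); WM=11
i=7 t=8 v=2: DROP (t<11-1); WM=13
i=8 t=15 v=4: → [9,20); WM=13
i=9 t=10 v=6: DROP (t<13-1); WM=13
i=10 t=18 v=6: → [9,23); WM=13
i=11 t=12 v=1: → [9,23); WM=16
i=12 t=19 v=7: → [9,24); WM=16
i=13 t=18 v=7: → [9,24); WM=17
i=14 t=15 v=4: DROP (t<17-1); WM=17

5 7 9 14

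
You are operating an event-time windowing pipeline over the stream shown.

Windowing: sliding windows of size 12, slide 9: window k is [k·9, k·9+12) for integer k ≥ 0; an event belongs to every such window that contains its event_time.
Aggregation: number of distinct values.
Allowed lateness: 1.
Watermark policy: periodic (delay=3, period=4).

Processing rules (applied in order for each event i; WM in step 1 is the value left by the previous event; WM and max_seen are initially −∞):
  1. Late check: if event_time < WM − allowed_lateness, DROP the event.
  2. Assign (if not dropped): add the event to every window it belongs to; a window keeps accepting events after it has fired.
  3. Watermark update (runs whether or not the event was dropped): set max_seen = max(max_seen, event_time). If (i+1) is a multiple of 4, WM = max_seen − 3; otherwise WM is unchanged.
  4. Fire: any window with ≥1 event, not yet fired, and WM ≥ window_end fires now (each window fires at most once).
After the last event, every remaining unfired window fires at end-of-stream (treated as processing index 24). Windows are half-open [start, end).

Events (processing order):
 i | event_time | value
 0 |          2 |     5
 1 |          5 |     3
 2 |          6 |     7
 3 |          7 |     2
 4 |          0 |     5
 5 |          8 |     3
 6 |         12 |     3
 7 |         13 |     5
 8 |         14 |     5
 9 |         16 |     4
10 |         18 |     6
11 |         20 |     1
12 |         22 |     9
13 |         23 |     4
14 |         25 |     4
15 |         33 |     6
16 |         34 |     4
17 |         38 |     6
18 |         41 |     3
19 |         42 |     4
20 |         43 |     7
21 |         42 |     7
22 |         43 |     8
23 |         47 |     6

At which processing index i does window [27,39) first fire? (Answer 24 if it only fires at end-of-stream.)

i=0 t=2 v=5: → [0,12); WM=−∞
i=1 t=5 v=3: → [0,12); WM=−∞
i=2 t=6 v=7: → [0,12); WM=−∞
i=3 t=7 v=2: → [0,12); WM=4
i=4 t=0 v=5: DROP (t<4-1); WM=4
i=5 t=8 v=3: → [0,12); WM=4
i=6 t=12 v=3: → [9,21); WM=4
i=7 t=13 v=5: → [9,21); WM=10
i=8 t=14 v=5: → [9,21); WM=10
i=9 t=16 v=4: → [9,21); WM=10
i=10 t=18 v=6: → [18,30),[9,21); WM=10
i=11 t=20 v=1: → [18,30),[9,21); WM=17; [0,12) fires=4
i=12 t=22 v=9: → [18,30); WM=17
i=13 t=23 v=4: → [18,30); WM=17
i=14 t=25 v=4: → [18,30); WM=17
i=15 t=33 v=6: → [27,39); WM=30; [9,21) fires=5 [18,30) fires=4
i=16 t=34 v=4: → [27,39); WM=30
i=17 t=38 v=6: → [36,48),[27,39); WM=30
i=18 t=41 v=3: → [36,48); WM=30
i=19 t=42 v=4: → [36,48); WM=39; [27,39) fires=2
i=20 t=43 v=7: → [36,48); WM=39
i=21 t=42 v=7: → [36,48); WM=39
i=22 t=43 v=8: → [36,48); WM=39
i=23 t=47 v=6: → [45,57),[36,48); WM=44

19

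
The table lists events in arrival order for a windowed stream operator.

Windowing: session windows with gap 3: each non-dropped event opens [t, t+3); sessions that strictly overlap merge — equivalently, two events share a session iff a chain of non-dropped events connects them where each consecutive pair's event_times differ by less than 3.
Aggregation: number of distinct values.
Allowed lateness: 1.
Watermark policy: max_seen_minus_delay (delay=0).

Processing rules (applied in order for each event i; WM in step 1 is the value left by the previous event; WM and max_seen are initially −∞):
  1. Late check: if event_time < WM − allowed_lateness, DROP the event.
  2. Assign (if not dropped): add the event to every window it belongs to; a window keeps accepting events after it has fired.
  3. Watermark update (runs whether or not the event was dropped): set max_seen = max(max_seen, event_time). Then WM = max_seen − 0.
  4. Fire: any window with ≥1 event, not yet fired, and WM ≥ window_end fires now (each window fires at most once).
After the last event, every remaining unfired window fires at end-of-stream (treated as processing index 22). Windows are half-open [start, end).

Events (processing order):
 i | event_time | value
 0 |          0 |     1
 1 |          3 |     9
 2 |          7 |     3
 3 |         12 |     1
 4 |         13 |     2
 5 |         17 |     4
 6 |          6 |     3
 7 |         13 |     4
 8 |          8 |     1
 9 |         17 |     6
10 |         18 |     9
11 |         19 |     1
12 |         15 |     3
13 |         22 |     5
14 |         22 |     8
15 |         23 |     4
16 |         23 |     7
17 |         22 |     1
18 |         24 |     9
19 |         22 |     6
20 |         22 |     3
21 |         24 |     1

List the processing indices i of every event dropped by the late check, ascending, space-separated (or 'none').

i=0 t=0 v=1: → [0,3); WM=0
i=1 t=3 v=9: → [3,6); WM=3
i=2 t=7 v=3: → [7,10); WM=7
i=3 t=12 v=1: → [12,15); WM=12
i=4 t=13 v=2: → [12,16); WM=13
i=5 t=17 v=4: → [17,20); WM=17
i=6 t=6 v=3: DROP (t<17-1); WM=17
i=7 t=13 v=4: DROP (t<17-1); WM=17
i=8 t=8 v=1: DROP (t<17-1); WM=17
i=9 t=17 v=6: → [17,20); WM=17
i=10 t=18 v=9: → [17,21); WM=18
i=11 t=19 v=1: → [17,22); WM=19
i=12 t=15 v=3: DROP (t<19-1); WM=19
i=13 t=22 v=5: → [22,25); WM=22
i=14 t=22 v=8: → [22,25); WM=22
i=15 t=23 v=4: → [22,26); WM=23
i=16 t=23 v=7: → [22,26); WM=23
i=17 t=22 v=1: → [22,26); WM=23
i=18 t=24 v=9: → [22,27); WM=24
i=19 t=22 v=6: DROP (t<24-1); WM=24
i=20 t=22 v=3: DROP (t<24-1); WM=24
i=21 t=24 v=1: → [22,27); WM=24

6 7 8 12 19 20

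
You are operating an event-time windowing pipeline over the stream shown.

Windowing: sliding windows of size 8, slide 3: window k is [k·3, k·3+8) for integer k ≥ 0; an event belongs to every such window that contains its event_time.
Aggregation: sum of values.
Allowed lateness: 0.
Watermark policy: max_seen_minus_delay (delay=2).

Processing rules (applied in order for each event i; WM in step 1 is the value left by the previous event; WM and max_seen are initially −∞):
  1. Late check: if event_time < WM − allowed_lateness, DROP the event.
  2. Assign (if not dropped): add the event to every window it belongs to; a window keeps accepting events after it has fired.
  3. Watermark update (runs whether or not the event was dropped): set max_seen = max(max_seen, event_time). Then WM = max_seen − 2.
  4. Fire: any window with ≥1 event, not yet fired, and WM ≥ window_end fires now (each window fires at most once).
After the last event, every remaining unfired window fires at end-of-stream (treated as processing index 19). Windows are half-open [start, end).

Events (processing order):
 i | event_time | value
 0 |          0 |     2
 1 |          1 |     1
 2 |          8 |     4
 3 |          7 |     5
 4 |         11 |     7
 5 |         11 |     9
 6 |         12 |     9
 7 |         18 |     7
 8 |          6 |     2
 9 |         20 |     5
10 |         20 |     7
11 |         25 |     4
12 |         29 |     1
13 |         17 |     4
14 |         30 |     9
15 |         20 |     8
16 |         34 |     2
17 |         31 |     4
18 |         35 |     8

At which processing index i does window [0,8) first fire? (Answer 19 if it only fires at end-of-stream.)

4

i=0 t=0 v=2: → [0,8); WM=-2
i=1 t=1 v=1: → [0,8); WM=-1
i=2 t=8 v=4: → [6,14),[3,11); WM=6
i=3 t=7 v=5: → [6,14),[3,11),[0,8); WM=6
i=4 t=11 v=7: → [9,17),[6,14); WM=9; [0,8) fires=8
i=5 t=11 v=9: → [9,17),[6,14); WM=9
i=6 t=12 v=9: → [12,20),[9,17),[6,14); WM=10
i=7 t=18 v=7: → [18,26),[15,23),[12,20); WM=16; [3,11) fires=9 [6,14) fires=34
i=8 t=6 v=2: DROP (t<16-0); WM=16
i=9 t=20 v=5: → [18,26),[15,23); WM=18; [9,17) fires=25
i=10 t=20 v=7: → [18,26),[15,23); WM=18
i=11 t=25 v=4: → [24,32),[21,29),[18,26); WM=23; [12,20) fires=16 [15,23) fires=19
i=12 t=29 v=1: → [27,35),[24,32); WM=27; [18,26) fires=23
i=13 t=17 v=4: DROP (t<27-0); WM=27
i=14 t=30 v=9: → [30,38),[27,35),[24,32); WM=28
i=15 t=20 v=8: DROP (t<28-0); WM=28
i=16 t=34 v=2: → [33,41),[30,38),[27,35); WM=32; [21,29) fires=4 [24,32) fires=14
i=17 t=31 v=4: DROP (t<32-0); WM=32
i=18 t=35 v=8: → [33,41),[30,38); WM=33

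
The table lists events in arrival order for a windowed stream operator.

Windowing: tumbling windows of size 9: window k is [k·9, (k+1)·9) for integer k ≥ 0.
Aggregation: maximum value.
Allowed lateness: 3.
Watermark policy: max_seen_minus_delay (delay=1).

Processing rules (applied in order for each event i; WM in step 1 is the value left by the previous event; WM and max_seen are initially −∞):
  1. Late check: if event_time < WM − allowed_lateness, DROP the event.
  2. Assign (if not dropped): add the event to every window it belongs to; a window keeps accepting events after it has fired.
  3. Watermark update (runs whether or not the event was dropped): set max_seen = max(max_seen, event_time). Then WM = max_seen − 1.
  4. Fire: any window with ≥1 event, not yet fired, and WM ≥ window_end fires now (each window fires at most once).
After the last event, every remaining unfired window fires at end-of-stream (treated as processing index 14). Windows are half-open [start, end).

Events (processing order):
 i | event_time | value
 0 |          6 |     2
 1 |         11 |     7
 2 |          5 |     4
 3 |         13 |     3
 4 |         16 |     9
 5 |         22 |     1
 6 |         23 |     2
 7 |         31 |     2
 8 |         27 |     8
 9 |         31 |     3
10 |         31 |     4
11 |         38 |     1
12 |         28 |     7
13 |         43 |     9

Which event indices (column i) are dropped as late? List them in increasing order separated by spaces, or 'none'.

i=0 t=6 v=2: → [0,9); WM=5
i=1 t=11 v=7: → [9,18); WM=10; [0,9) fires=2
i=2 t=5 v=4: DROP (t<10-3); WM=10
i=3 t=13 v=3: → [9,18); WM=12
i=4 t=16 v=9: → [9,18); WM=15
i=5 t=22 v=1: → [18,27); WM=21; [9,18) fires=9
i=6 t=23 v=2: → [18,27); WM=22
i=7 t=31 v=2: → [27,36); WM=30; [18,27) fires=2
i=8 t=27 v=8: → [27,36); WM=30
i=9 t=31 v=3: → [27,36); WM=30
i=10 t=31 v=4: → [27,36); WM=30
i=11 t=38 v=1: → [36,45); WM=37; [27,36) fires=8
i=12 t=28 v=7: DROP (t<37-3); WM=37
i=13 t=43 v=9: → [36,45); WM=42

2 12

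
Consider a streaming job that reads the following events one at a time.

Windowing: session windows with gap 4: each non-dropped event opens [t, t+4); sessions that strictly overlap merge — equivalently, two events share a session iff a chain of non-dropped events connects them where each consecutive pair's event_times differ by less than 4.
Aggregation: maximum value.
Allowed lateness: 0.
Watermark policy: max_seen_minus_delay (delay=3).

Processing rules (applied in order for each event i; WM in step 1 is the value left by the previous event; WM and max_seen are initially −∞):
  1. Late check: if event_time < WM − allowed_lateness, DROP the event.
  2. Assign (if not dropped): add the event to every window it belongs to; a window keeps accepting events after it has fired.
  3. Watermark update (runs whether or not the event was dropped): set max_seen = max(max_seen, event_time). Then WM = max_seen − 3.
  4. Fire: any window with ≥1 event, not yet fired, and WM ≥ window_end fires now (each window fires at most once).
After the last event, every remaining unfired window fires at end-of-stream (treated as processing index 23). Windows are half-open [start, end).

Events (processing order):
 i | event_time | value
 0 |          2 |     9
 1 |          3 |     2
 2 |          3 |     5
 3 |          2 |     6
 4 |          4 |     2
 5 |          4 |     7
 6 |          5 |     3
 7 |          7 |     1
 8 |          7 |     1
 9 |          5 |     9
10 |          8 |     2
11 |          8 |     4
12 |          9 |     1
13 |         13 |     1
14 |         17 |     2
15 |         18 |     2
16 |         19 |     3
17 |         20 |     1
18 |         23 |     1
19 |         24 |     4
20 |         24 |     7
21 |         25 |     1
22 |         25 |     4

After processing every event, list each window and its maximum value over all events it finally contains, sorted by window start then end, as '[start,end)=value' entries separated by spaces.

i=0 t=2 v=9: → [2,6); WM=-1
i=1 t=3 v=2: → [2,7); WM=0
i=2 t=3 v=5: → [2,7); WM=0
i=3 t=2 v=6: → [2,7); WM=0
i=4 t=4 v=2: → [2,8); WM=1
i=5 t=4 v=7: → [2,8); WM=1
i=6 t=5 v=3: → [2,9); WM=2
i=7 t=7 v=1: → [2,11); WM=4
i=8 t=7 v=1: → [2,11); WM=4
i=9 t=5 v=9: → [2,11); WM=4
i=10 t=8 v=2: → [2,12); WM=5
i=11 t=8 v=4: → [2,12); WM=5
i=12 t=9 v=1: → [2,13); WM=6
i=13 t=13 v=1: → [13,17); WM=10
i=14 t=17 v=2: → [17,21); WM=14
i=15 t=18 v=2: → [17,22); WM=15
i=16 t=19 v=3: → [17,23); WM=16
i=17 t=20 v=1: → [17,24); WM=17
i=18 t=23 v=1: → [17,27); WM=20
i=19 t=24 v=4: → [17,28); WM=21
i=20 t=24 v=7: → [17,28); WM=21
i=21 t=25 v=1: → [17,29); WM=22
i=22 t=25 v=4: → [17,29); WM=22

[2,13)=9 [13,17)=1 [17,29)=7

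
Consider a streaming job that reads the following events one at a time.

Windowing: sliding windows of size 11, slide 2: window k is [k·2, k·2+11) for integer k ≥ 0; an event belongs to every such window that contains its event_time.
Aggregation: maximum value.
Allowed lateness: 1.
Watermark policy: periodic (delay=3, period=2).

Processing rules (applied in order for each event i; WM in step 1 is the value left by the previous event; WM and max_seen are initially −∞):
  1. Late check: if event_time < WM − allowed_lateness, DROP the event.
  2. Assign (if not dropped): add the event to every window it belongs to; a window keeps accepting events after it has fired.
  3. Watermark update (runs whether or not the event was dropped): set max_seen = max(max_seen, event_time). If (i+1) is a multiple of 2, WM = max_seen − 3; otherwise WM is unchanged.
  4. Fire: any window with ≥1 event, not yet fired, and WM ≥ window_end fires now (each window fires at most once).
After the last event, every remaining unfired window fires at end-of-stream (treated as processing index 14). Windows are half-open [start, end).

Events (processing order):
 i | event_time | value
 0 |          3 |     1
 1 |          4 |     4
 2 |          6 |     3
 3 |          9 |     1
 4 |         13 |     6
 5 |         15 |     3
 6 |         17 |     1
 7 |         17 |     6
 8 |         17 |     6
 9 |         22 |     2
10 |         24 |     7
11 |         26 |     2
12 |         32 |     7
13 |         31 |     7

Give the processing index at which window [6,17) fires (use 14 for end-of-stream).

9

i=0 t=3 v=1: → [2,13),[0,11); WM=−∞
i=1 t=4 v=4: → [4,15),[2,13),[0,11); WM=1
i=2 t=6 v=3: → [6,17),[4,15),[2,13),[0,11); WM=1
i=3 t=9 v=1: → [8,19),[6,17),[4,15),[2,13),[0,11); WM=6
i=4 t=13 v=6: → [12,23),[10,21),[8,19),[6,17),[4,15); WM=6
i=5 t=15 v=3: → [14,25),[12,23),[10,21),[8,19),[6,17); WM=12; [0,11) fires=4
i=6 t=17 v=1: → [16,27),[14,25),[12,23),[10,21),[8,19); WM=12
i=7 t=17 v=6: → [16,27),[14,25),[12,23),[10,21),[8,19); WM=14; [2,13) fires=4
i=8 t=17 v=6: → [16,27),[14,25),[12,23),[10,21),[8,19); WM=14
i=9 t=22 v=2: → [22,33),[20,31),[18,29),[16,27),[14,25),[12,23); WM=19; [4,15) fires=6 [6,17) fires=6 [8,19) fires=6
i=10 t=24 v=7: → [24,35),[22,33),[20,31),[18,29),[16,27),[14,25); WM=19
i=11 t=26 v=2: → [26,37),[24,35),[22,33),[20,31),[18,29),[16,27); WM=23; [10,21) fires=6 [12,23) fires=6
i=12 t=32 v=7: → [32,43),[30,41),[28,39),[26,37),[24,35),[22,33); WM=23
i=13 t=31 v=7: → [30,41),[28,39),[26,37),[24,35),[22,33); WM=29; [14,25) fires=7 [16,27) fires=7 [18,29) fires=7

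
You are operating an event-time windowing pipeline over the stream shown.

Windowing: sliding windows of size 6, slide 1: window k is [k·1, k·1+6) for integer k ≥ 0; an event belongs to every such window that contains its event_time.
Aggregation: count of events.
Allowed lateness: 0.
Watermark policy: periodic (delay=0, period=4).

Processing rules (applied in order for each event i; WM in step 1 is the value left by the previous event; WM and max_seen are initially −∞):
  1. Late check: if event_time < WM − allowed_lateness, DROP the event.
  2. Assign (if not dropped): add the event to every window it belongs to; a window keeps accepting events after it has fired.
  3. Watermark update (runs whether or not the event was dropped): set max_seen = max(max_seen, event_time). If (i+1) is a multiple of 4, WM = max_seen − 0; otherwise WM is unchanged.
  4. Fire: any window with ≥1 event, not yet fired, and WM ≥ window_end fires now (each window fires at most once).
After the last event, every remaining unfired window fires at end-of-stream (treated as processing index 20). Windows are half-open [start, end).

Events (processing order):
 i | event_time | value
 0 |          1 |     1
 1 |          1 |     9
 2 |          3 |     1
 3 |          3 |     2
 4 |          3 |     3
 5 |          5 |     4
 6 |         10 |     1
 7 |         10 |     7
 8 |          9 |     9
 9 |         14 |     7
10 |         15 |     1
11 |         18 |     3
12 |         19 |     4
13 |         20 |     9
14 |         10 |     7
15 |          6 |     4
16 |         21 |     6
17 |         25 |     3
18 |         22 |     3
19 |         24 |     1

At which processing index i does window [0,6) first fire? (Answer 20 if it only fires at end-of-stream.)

i=0 t=1 v=1: → [1,7),[0,6); WM=−∞
i=1 t=1 v=9: → [1,7),[0,6); WM=−∞
i=2 t=3 v=1: → [3,9),[2,8),[1,7),[0,6); WM=−∞
i=3 t=3 v=2: → [3,9),[2,8),[1,7),[0,6); WM=3
i=4 t=3 v=3: → [3,9),[2,8),[1,7),[0,6); WM=3
i=5 t=5 v=4: → [5,11),[4,10),[3,9),[2,8),[1,7),[0,6); WM=3
i=6 t=10 v=1: → [10,16),[9,15),[8,14),[7,13),[6,12),[5,11); WM=3
i=7 t=10 v=7: → [10,16),[9,15),[8,14),[7,13),[6,12),[5,11); WM=10; [0,6) fires=6 [1,7) fires=6 [2,8) fires=4 [3,9) fires=4 [4,10) fires=1
i=8 t=9 v=9: DROP (t<10-0); WM=10
i=9 t=14 v=7: → [14,20),[13,19),[12,18),[11,17),[10,16),[9,15); WM=10
i=10 t=15 v=1: → [15,21),[14,20),[13,19),[12,18),[11,17),[10,16); WM=10
i=11 t=18 v=3: → [18,24),[17,23),[16,22),[15,21),[14,20),[13,19); WM=18; [5,11) fires=3 [6,12) fires=2 [7,13) fires=2 [8,14) fires=2 [9,15) fires=3 [10,16) fires=4 [11,17) fires=2 [12,18) fires=2
i=12 t=19 v=4: → [19,25),[18,24),[17,23),[16,22),[15,21),[14,20); WM=18
i=13 t=20 v=9: → [20,26),[19,25),[18,24),[17,23),[16,22),[15,21); WM=18
i=14 t=10 v=7: DROP (t<18-0); WM=18
i=15 t=6 v=4: DROP (t<18-0); WM=20; [13,19) fires=3 [14,20) fires=4
i=16 t=21 v=6: → [21,27),[20,26),[19,25),[18,24),[17,23),[16,22); WM=20
i=17 t=25 v=3: → [25,31),[24,30),[23,29),[22,28),[21,27),[20,26); WM=20
i=18 t=22 v=3: → [22,28),[21,27),[20,26),[19,25),[18,24),[17,23); WM=20
i=19 t=24 v=1: → [24,30),[23,29),[22,28),[21,27),[20,26),[19,25); WM=25; [15,21) fires=4 [16,22) fires=4 [17,23) fires=5 [18,24) fires=5 [19,25) fires=5

7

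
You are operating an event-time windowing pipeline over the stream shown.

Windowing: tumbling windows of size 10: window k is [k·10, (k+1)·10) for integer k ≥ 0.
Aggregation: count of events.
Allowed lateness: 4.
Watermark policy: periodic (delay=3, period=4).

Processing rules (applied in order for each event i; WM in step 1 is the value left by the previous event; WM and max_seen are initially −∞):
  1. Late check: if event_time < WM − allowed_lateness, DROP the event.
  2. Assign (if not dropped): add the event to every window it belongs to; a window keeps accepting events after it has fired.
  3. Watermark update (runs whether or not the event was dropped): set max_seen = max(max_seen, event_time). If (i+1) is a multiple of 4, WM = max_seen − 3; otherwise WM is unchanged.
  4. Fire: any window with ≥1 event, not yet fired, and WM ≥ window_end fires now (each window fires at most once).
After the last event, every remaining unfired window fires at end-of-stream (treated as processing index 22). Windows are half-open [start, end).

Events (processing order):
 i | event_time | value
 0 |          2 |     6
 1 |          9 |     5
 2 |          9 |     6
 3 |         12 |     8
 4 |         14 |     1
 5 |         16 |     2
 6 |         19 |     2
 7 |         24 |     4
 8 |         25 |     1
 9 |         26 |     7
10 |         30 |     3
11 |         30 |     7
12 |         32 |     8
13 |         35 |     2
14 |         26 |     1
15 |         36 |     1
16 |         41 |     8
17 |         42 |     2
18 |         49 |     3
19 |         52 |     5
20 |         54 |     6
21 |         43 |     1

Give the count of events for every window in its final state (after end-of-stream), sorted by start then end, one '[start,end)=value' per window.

i=0 t=2 v=6: → [0,10); WM=−∞
i=1 t=9 v=5: → [0,10); WM=−∞
i=2 t=9 v=6: → [0,10); WM=−∞
i=3 t=12 v=8: → [10,20); WM=9
i=4 t=14 v=1: → [10,20); WM=9
i=5 t=16 v=2: → [10,20); WM=9
i=6 t=19 v=2: → [10,20); WM=9
i=7 t=24 v=4: → [20,30); WM=21; [0,10) fires=3 [10,20) fires=4
i=8 t=25 v=1: → [20,30); WM=21
i=9 t=26 v=7: → [20,30); WM=21
i=10 t=30 v=3: → [30,40); WM=21
i=11 t=30 v=7: → [30,40); WM=27
i=12 t=32 v=8: → [30,40); WM=27
i=13 t=35 v=2: → [30,40); WM=27
i=14 t=26 v=1: → [20,30); WM=27
i=15 t=36 v=1: → [30,40); WM=33; [20,30) fires=4
i=16 t=41 v=8: → [40,50); WM=33
i=17 t=42 v=2: → [40,50); WM=33
i=18 t=49 v=3: → [40,50); WM=33
i=19 t=52 v=5: → [50,60); WM=49; [30,40) fires=5
i=20 t=54 v=6: → [50,60); WM=49
i=21 t=43 v=1: DROP (t<49-4); WM=49

[0,10)=3 [10,20)=4 [20,30)=4 [30,40)=5 [40,50)=3 [50,60)=2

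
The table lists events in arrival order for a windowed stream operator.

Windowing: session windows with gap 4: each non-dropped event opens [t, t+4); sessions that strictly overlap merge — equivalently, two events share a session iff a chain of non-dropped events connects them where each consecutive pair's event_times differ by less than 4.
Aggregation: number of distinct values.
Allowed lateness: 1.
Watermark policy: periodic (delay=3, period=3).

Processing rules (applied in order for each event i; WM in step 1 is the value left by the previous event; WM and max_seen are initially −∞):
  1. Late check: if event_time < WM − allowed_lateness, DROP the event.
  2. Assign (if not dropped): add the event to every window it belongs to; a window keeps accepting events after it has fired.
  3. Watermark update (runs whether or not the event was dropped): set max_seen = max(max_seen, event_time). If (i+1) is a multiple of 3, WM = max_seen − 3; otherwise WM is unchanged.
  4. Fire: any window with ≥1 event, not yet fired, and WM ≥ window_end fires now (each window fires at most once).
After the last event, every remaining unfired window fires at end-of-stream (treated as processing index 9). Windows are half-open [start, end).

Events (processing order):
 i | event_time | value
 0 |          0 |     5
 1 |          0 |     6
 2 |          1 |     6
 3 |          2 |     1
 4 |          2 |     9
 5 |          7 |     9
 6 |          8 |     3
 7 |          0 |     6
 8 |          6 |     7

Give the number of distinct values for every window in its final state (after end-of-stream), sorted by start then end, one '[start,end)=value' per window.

i=0 t=0 v=5: → [0,4); WM=−∞
i=1 t=0 v=6: → [0,4); WM=−∞
i=2 t=1 v=6: → [0,5); WM=-2
i=3 t=2 v=1: → [0,6); WM=-2
i=4 t=2 v=9: → [0,6); WM=-2
i=5 t=7 v=9: → [7,11); WM=4
i=6 t=8 v=3: → [7,12); WM=4
i=7 t=0 v=6: DROP (t<4-1); WM=4
i=8 t=6 v=7: → [6,12); WM=5

[0,6)=4 [6,12)=3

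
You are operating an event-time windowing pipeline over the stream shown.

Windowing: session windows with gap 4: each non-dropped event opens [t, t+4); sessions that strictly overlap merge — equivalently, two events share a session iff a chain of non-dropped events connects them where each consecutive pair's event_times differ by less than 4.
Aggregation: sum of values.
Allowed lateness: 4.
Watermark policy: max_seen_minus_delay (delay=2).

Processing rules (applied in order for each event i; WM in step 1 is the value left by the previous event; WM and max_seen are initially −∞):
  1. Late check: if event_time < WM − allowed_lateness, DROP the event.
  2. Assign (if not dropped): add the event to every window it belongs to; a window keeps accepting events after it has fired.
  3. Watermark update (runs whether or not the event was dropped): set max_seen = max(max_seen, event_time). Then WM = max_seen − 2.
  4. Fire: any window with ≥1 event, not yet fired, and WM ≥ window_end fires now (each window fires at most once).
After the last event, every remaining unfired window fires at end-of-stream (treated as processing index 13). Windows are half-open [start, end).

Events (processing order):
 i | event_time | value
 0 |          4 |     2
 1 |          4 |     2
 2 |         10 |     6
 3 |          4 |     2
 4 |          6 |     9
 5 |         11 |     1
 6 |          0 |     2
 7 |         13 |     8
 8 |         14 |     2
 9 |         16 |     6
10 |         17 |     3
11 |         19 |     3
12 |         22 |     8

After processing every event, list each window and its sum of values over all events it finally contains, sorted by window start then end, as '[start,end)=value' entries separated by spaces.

i=0 t=4 v=2: → [4,8); WM=2
i=1 t=4 v=2: → [4,8); WM=2
i=2 t=10 v=6: → [10,14); WM=8
i=3 t=4 v=2: → [4,8); WM=8
i=4 t=6 v=9: → [4,10); WM=8
i=5 t=11 v=1: → [10,15); WM=9
i=6 t=0 v=2: DROP (t<9-4); WM=9
i=7 t=13 v=8: → [10,17); WM=11
i=8 t=14 v=2: → [10,18); WM=12
i=9 t=16 v=6: → [10,20); WM=14
i=10 t=17 v=3: → [10,21); WM=15
i=11 t=19 v=3: → [10,23); WM=17
i=12 t=22 v=8: → [10,26); WM=20

[4,10)=15 [10,26)=37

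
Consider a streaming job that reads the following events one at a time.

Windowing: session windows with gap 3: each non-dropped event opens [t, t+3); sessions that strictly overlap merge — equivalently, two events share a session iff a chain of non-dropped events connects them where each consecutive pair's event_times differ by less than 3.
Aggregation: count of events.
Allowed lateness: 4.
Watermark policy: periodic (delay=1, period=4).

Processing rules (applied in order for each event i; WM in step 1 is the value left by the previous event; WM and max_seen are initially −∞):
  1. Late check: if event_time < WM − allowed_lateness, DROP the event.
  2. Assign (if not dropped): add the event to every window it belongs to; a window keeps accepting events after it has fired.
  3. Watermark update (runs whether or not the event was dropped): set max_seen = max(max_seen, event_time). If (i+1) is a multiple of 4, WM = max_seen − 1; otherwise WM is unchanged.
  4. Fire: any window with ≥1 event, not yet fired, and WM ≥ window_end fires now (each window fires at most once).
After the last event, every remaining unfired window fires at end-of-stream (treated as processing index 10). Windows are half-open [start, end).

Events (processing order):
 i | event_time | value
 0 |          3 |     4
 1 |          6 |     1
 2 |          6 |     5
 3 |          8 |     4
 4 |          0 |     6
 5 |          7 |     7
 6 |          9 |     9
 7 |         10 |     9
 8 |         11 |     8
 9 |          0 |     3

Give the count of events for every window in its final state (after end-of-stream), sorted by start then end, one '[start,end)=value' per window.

i=0 t=3 v=4: → [3,6); WM=−∞
i=1 t=6 v=1: → [6,9); WM=−∞
i=2 t=6 v=5: → [6,9); WM=−∞
i=3 t=8 v=4: → [6,11); WM=7
i=4 t=0 v=6: DROP (t<7-4); WM=7
i=5 t=7 v=7: → [6,11); WM=7
i=6 t=9 v=9: → [6,12); WM=7
i=7 t=10 v=9: → [6,13); WM=9
i=8 t=11 v=8: → [6,14); WM=9
i=9 t=0 v=3: DROP (t<9-4); WM=9

[3,6)=1 [6,14)=7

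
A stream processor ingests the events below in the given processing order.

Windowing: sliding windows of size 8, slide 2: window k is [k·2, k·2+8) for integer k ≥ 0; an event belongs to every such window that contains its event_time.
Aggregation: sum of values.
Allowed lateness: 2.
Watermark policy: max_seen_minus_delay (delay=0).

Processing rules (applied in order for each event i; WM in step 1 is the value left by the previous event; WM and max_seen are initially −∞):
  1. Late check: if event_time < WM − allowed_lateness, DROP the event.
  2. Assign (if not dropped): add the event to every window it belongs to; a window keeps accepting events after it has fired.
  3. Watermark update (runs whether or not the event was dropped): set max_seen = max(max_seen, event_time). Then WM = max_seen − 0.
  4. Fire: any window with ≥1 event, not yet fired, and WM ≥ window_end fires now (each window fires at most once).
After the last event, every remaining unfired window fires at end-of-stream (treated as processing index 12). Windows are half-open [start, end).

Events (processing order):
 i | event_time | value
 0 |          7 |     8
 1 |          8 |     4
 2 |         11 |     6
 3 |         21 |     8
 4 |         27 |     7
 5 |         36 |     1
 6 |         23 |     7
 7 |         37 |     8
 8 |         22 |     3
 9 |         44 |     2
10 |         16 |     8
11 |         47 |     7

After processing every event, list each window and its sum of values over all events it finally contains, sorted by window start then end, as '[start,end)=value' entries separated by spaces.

i=0 t=7 v=8: → [6,14),[4,12),[2,10),[0,8); WM=7
i=1 t=8 v=4: → [8,16),[6,14),[4,12),[2,10); WM=8; [0,8) fires=8
i=2 t=11 v=6: → [10,18),[8,16),[6,14),[4,12); WM=11; [2,10) fires=12
i=3 t=21 v=8: → [20,28),[18,26),[16,24),[14,22); WM=21; [4,12) fires=18 [6,14) fires=18 [8,16) fires=10 [10,18) fires=6
i=4 t=27 v=7: → [26,34),[24,32),[22,30),[20,28); WM=27; [14,22) fires=8 [16,24) fires=8 [18,26) fires=8
i=5 t=36 v=1: → [36,44),[34,42),[32,40),[30,38); WM=36; [20,28) fires=15 [22,30) fires=7 [24,32) fires=7 [26,34) fires=7
i=6 t=23 v=7: DROP (t<36-2); WM=36
i=7 t=37 v=8: → [36,44),[34,42),[32,40),[30,38); WM=37
i=8 t=22 v=3: DROP (t<37-2); WM=37
i=9 t=44 v=2: → [44,52),[42,50),[40,48),[38,46); WM=44; [30,38) fires=9 [32,40) fires=9 [34,42) fires=9 [36,44) fires=9
i=10 t=16 v=8: DROP (t<44-2); WM=44
i=11 t=47 v=7: → [46,54),[44,52),[42,50),[40,48); WM=47; [38,46) fires=2

[0,8)=8 [2,10)=12 [4,12)=18 [6,14)=18 [8,16)=10 [10,18)=6 [14,22)=8 [16,24)=8 [18,26)=8 [20,28)=15 [22,30)=7 [24,32)=7 [26,34)=7 [30,38)=9 [32,40)=9 [34,42)=9 [36,44)=9 [38,46)=2 [40,48)=9 [42,50)=9 [44,52)=9 [46,54)=7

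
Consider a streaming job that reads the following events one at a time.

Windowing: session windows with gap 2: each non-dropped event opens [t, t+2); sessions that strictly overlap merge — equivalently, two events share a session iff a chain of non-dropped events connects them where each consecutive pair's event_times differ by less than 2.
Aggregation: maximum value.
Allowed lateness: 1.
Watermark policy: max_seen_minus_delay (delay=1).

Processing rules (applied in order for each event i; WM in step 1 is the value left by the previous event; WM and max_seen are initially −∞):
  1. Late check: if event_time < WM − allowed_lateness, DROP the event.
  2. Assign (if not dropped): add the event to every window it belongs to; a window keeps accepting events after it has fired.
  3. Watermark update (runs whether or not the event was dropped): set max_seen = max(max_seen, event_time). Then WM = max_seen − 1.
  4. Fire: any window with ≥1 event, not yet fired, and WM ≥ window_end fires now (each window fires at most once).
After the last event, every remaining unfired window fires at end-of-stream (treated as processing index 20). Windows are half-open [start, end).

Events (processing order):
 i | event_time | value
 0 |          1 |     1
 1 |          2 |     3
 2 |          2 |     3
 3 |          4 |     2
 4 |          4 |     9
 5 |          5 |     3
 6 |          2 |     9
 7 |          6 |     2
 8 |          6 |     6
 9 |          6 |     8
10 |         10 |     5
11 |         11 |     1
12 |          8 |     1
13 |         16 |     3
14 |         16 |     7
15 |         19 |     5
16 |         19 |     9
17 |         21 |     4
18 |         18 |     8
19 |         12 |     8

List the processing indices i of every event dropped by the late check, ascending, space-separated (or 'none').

i=0 t=1 v=1: → [1,3); WM=0
i=1 t=2 v=3: → [1,4); WM=1
i=2 t=2 v=3: → [1,4); WM=1
i=3 t=4 v=2: → [4,6); WM=3
i=4 t=4 v=9: → [4,6); WM=3
i=5 t=5 v=3: → [4,7); WM=4
i=6 t=2 v=9: DROP (t<4-1); WM=4
i=7 t=6 v=2: → [4,8); WM=5
i=8 t=6 v=6: → [4,8); WM=5
i=9 t=6 v=8: → [4,8); WM=5
i=10 t=10 v=5: → [10,12); WM=9
i=11 t=11 v=1: → [10,13); WM=10
i=12 t=8 v=1: DROP (t<10-1); WM=10
i=13 t=16 v=3: → [16,18); WM=15
i=14 t=16 v=7: → [16,18); WM=15
i=15 t=19 v=5: → [19,21); WM=18
i=16 t=19 v=9: → [19,21); WM=18
i=17 t=21 v=4: → [21,23); WM=20
i=18 t=18 v=8: DROP (t<20-1); WM=20
i=19 t=12 v=8: DROP (t<20-1); WM=20

6 12 18 19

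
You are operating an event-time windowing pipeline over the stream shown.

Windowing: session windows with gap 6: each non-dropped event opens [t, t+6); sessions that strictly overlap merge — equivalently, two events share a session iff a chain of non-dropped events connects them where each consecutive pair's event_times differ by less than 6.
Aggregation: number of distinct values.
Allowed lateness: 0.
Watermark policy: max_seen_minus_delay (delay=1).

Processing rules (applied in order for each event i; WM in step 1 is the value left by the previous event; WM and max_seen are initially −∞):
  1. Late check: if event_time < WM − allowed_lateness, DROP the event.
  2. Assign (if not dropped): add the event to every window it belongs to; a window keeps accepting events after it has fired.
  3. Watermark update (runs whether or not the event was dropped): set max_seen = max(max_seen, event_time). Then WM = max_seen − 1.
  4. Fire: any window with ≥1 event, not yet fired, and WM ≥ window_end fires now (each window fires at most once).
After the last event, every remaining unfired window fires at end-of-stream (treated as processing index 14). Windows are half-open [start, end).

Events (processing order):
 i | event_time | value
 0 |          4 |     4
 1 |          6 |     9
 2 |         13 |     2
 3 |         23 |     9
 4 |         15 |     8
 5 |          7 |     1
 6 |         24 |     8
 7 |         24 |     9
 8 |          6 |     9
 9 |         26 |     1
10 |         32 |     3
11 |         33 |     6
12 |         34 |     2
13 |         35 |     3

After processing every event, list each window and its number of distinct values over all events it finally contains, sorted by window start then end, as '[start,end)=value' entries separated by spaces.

i=0 t=4 v=4: → [4,10); WM=3
i=1 t=6 v=9: → [4,12); WM=5
i=2 t=13 v=2: → [13,19); WM=12
i=3 t=23 v=9: → [23,29); WM=22
i=4 t=15 v=8: DROP (t<22-0); WM=22
i=5 t=7 v=1: DROP (t<22-0); WM=22
i=6 t=24 v=8: → [23,30); WM=23
i=7 t=24 v=9: → [23,30); WM=23
i=8 t=6 v=9: DROP (t<23-0); WM=23
i=9 t=26 v=1: → [23,32); WM=25
i=10 t=32 v=3: → [32,38); WM=31
i=11 t=33 v=6: → [32,39); WM=32
i=12 t=34 v=2: → [32,40); WM=33
i=13 t=35 v=3: → [32,41); WM=34

[4,12)=2 [13,19)=1 [23,32)=3 [32,41)=3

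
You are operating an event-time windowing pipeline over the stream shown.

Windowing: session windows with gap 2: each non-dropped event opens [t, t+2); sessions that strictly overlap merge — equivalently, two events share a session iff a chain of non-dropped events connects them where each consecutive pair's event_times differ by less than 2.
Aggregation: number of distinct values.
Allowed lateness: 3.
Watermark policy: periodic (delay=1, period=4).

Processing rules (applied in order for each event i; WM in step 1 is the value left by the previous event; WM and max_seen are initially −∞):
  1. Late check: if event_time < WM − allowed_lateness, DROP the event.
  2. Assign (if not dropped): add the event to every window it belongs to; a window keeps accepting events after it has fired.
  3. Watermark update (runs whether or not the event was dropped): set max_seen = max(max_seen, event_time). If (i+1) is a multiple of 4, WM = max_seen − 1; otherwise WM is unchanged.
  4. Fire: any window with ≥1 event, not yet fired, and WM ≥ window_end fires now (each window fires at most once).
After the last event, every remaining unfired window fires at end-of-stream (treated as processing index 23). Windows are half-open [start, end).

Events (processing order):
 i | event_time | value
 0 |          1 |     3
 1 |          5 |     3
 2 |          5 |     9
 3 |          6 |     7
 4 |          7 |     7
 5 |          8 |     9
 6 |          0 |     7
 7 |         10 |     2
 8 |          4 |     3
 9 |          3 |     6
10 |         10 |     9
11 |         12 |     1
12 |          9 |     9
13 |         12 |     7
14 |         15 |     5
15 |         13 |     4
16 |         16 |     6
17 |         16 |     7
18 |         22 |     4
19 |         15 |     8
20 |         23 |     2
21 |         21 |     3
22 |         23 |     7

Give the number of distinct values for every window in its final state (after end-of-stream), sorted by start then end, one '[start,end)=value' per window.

i=0 t=1 v=3: → [1,3); WM=−∞
i=1 t=5 v=3: → [5,7); WM=−∞
i=2 t=5 v=9: → [5,7); WM=−∞
i=3 t=6 v=7: → [5,8); WM=5
i=4 t=7 v=7: → [5,9); WM=5
i=5 t=8 v=9: → [5,10); WM=5
i=6 t=0 v=7: DROP (t<5-3); WM=5
i=7 t=10 v=2: → [10,12); WM=9
i=8 t=4 v=3: DROP (t<9-3); WM=9
i=9 t=3 v=6: DROP (t<9-3); WM=9
i=10 t=10 v=9: → [10,12); WM=9
i=11 t=12 v=1: → [12,14); WM=11
i=12 t=9 v=9: → [5,12); WM=11
i=13 t=12 v=7: → [12,14); WM=11
i=14 t=15 v=5: → [15,17); WM=11
i=15 t=13 v=4: → [12,15); WM=14
i=16 t=16 v=6: → [15,18); WM=14
i=17 t=16 v=7: → [15,18); WM=14
i=18 t=22 v=4: → [22,24); WM=14
i=19 t=15 v=8: → [15,18); WM=21
i=20 t=23 v=2: → [22,25); WM=21
i=21 t=21 v=3: → [21,25); WM=21
i=22 t=23 v=7: → [21,25); WM=21

[1,3)=1 [5,12)=4 [12,15)=3 [15,18)=4 [21,25)=4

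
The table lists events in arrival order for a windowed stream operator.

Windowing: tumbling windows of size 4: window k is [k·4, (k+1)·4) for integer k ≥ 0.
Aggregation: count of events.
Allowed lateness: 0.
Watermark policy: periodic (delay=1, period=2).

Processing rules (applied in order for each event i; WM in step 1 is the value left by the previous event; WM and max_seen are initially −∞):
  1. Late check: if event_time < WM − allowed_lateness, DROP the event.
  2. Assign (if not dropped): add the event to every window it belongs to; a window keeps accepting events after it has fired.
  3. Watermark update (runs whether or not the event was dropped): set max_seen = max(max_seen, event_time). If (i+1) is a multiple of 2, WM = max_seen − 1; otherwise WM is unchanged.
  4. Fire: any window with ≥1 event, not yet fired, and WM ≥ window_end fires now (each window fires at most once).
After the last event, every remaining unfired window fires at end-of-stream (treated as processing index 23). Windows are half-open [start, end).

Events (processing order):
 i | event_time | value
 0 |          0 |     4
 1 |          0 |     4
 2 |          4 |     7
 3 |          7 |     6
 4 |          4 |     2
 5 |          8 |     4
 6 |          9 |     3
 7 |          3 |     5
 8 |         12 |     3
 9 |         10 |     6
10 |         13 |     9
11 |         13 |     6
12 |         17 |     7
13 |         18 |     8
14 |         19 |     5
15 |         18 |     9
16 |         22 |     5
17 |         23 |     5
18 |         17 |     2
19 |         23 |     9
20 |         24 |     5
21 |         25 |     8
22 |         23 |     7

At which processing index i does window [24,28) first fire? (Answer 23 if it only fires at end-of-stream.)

23

i=0 t=0 v=4: → [0,4); WM=−∞
i=1 t=0 v=4: → [0,4); WM=-1
i=2 t=4 v=7: → [4,8); WM=-1
i=3 t=7 v=6: → [4,8); WM=6; [0,4) fires=2
i=4 t=4 v=2: DROP (t<6-0); WM=6
i=5 t=8 v=4: → [8,12); WM=7
i=6 t=9 v=3: → [8,12); WM=7
i=7 t=3 v=5: DROP (t<7-0); WM=8; [4,8) fires=2
i=8 t=12 v=3: → [12,16); WM=8
i=9 t=10 v=6: → [8,12); WM=11
i=10 t=13 v=9: → [12,16); WM=11
i=11 t=13 v=6: → [12,16); WM=12; [8,12) fires=3
i=12 t=17 v=7: → [16,20); WM=12
i=13 t=18 v=8: → [16,20); WM=17; [12,16) fires=3
i=14 t=19 v=5: → [16,20); WM=17
i=15 t=18 v=9: → [16,20); WM=18
i=16 t=22 v=5: → [20,24); WM=18
i=17 t=23 v=5: → [20,24); WM=22; [16,20) fires=4
i=18 t=17 v=2: DROP (t<22-0); WM=22
i=19 t=23 v=9: → [20,24); WM=22
i=20 t=24 v=5: → [24,28); WM=22
i=21 t=25 v=8: → [24,28); WM=24; [20,24) fires=3
i=22 t=23 v=7: DROP (t<24-0); WM=24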